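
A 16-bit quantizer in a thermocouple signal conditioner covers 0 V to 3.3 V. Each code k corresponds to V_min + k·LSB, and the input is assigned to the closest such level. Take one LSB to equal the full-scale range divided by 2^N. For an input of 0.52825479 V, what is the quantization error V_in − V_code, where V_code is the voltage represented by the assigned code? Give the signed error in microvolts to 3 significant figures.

−9.06 µV

Span = 3.3 V. LSB = 3.3 V / 2^16 ≈ 50.35 µV.
(0.52825479 − (0)) / LSB = 0.52825479 × 65536/3.3 = 10490.8200. Nearest integer: k = 10491.
Reconstructed level: 0 + 10491 × 3.3/65536 V = 0.52826385498 V.
V_in − V_code = 0.52825479 − (0.52826385498) = −9.06 µV.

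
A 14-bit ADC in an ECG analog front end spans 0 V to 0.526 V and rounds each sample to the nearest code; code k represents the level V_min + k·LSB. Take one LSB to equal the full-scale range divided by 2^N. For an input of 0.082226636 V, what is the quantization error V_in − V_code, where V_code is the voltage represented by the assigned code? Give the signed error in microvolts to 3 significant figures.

Range is 0.526 V. LSB = 0.526 V / 2^14 ≈ 32.10 µV.
(0.082226636 − (0)) / LSB = 0.082226636 × 16384/0.526 = 2561.2190. Nearest integer: k = 2561.
Reconstructed level: 0 + 2561 × 0.526/16384 V = 0.082219604492 V.
V_in − V_code = 0.082226636 − (0.082219604492) = +7.03 µV.

+7.03 µV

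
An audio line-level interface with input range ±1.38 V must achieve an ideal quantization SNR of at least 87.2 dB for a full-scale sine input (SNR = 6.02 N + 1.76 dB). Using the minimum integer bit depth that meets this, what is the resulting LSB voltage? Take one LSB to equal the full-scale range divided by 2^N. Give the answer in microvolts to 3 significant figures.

84.2 µV

Range = 1.38 − (-1.38) = 2.76 V.
6.02 N + 1.76 ≥ 87.2 gives N ≥ 14.193, so the minimum integer is 15.
Step size = 2.76/32768 V = 84.2 µV.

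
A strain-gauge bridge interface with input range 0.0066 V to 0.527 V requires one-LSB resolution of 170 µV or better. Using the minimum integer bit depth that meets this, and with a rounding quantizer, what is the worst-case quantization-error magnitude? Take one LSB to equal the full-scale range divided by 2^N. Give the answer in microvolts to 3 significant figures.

63.5 µV

Span: 0.527 V − (0.0066 V) = 0.5204 V.
Levels needed ≥ 0.5204/170 µV = 3061. 2^12 = 4096 suffices, so N_min = 12.
LSB = 0.5204 V ÷ 2^12 = 0.5204/4096 V = 127.05 µV.
Max error for round-to-nearest is LSB/2 = 63.5 µV.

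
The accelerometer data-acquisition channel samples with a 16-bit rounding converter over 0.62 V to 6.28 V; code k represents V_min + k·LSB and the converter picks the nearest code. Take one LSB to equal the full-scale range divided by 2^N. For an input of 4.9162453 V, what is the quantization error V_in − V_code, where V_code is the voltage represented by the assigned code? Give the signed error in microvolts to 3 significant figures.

The full-scale span is 6.28 − (0.62) = 5.66 V. LSB = 5.66 V / 2^16 ≈ 86.36 µV.
(4.9162453 − (0.62)) / LSB = 4.2962453 × 65536/5.66 = 49745.3590. Nearest integer: k = 49745.
V_code = 0.62 + (49745/65536) × 5.66 = 4.9162142944 V.
e = 4.9162453 − (4.9162142944) = +31.0 µV.

+31.0 µV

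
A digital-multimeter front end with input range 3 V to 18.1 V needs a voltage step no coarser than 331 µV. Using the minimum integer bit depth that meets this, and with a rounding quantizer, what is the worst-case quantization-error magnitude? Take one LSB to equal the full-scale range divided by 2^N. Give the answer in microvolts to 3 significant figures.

115 µV

Range = 18.1 − (3) = 15.1 V.
15.1 V / 331 µV = 45620. Since 2^15 = 32768 and 2^16 = 65536, N = 16.
LSB = 15.1 V ÷ 2^16 = 15.1/65536 V = 230.41 µV.
|e|_max = LSB/2 = 115 µV.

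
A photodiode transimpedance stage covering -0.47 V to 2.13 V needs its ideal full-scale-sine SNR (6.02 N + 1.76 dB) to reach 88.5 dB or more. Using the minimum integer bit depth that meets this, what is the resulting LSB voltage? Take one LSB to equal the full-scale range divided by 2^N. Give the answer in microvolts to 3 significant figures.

Span: 2.13 V − (-0.47 V) = 2.6 V.
N ≥ (88.5 − 1.76)/6.02 = 14.409 → N_min = 15.
One LSB is 2.6 V / 32768 = 79.3 µV.

79.3 µV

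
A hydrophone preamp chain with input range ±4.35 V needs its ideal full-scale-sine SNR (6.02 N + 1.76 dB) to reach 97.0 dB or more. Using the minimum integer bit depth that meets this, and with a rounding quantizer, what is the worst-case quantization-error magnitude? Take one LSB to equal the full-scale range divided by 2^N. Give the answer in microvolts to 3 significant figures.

Span: 4.35 V − (-4.35 V) = 8.7 V.
Required N = ⌈(97.0 − 1.76)/6.02⌉ = ⌈15.821⌉ = 16.
Step size = 8.7/65536 V = 132.75 µV.
|e|_max = LSB/2 = 66.4 µV.

66.4 µV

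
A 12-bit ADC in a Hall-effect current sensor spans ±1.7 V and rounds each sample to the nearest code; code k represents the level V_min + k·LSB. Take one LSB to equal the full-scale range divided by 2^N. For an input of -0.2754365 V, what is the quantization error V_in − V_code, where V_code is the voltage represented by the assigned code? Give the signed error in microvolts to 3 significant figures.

+149 µV

Range = 1.7 − (-1.7) = 3.4 V. LSB = 3.4 V / 2^12 ≈ 0.8301 mV.
Position in LSBs: (-0.2754365 − (-1.7)) × 4096/3.4 = 1716.1800; rounding gives k = 1716.
V_code = -1.7 + (1716/4096) × 3.4 = -0.2755859375 V.
Error = V_in − V_code = -0.2754365 − (-0.2755859375) = +149 µV.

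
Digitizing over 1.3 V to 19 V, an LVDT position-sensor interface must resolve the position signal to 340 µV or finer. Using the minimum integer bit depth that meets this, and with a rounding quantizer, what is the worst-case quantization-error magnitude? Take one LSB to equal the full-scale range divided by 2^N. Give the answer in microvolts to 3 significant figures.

The full-scale span is 19 − (1.3) = 17.7 V.
Levels needed ≥ 17.7/340 µV = 52060. 2^16 = 65536 suffices, so N_min = 16.
Step size = 17.7/65536 V = 270.08 µV.
|e|_max = LSB/2 = 135 µV.

135 µV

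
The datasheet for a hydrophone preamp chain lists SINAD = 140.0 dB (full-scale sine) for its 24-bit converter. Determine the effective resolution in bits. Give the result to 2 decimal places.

(140.0 − 1.76) / 6.02 = 138.24/6.02 = 22.9635 effective bits.

22.96 bits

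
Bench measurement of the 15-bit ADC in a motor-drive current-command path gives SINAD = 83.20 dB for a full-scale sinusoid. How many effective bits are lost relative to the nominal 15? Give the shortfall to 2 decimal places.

1.47 bits

N_eff = (83.20 − 1.76)/6.02 = 13.5282 bits.
Lost resolution: 15 − 13.5282 = 1.4718 bits.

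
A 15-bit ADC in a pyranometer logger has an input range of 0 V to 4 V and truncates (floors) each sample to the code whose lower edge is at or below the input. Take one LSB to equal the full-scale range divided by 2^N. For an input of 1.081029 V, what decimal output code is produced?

8855

Full-scale range = 4 V. LSB = 4 V / 2^15 ≈ 122.1 µV.
V_in − V_min = 1.081029 − (0) = 1.081029 V.
Divide by LSB: 1.081029 × 32768/4 = 8855.7896.
Truncating gives code 8855.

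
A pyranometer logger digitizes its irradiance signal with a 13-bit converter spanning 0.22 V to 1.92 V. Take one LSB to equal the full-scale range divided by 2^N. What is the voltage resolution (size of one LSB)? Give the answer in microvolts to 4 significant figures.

207.5 µV

Range = 1.92 − (0.22) = 1.7 V.
Number of codes = 2^13 = 8192.
One LSB is 1.7 V / 8192 = 207.5 µV.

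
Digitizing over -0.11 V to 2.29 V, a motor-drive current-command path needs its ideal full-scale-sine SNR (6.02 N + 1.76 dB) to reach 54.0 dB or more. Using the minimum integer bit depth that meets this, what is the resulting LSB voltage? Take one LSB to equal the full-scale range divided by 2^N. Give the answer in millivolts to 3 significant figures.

4.69 mV

Full-scale range = 2.29 V − (-0.11 V) = 2.4 V.
Solving 6.02 N ≥ 54.0 − 1.76: N ≥ 8.678. Round up → N = 9.
One LSB is 2.4 V / 512 = 4.69 mV.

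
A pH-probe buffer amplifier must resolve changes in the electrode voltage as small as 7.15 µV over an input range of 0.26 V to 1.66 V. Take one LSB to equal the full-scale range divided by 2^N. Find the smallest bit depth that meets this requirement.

Full-scale range = 1.66 V − (0.26 V) = 1.4 V.
Levels needed ≥ 1.4/7.15 µV = 195800. 2^18 = 262144 suffices, so N_min = 18.

18 bits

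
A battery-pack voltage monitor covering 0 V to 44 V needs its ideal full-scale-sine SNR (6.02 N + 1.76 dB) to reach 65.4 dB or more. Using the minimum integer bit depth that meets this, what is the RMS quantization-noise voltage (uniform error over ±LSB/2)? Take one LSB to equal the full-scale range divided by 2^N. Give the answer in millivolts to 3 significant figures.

6.20 mV

V_FS = 44 V.
N ≥ (65.4 − 1.76)/6.02 = 10.571 → N_min = 11.
One LSB is 44 V / 2048 = 21.484 mV.
σ_q = LSB/√12 = 21.484 mV/3.4641 = 6.20 mV.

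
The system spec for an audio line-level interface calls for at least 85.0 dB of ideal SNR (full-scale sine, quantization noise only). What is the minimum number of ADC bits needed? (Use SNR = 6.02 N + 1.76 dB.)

14 bits

N ≥ (85.0 − 1.76)/6.02 = 13.827 → N_min = 14.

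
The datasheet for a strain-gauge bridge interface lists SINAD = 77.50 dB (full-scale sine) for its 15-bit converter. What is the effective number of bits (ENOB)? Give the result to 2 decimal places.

(77.50 − 1.76) / 6.02 = 75.74/6.02 = 12.5814 effective bits.

12.58 bits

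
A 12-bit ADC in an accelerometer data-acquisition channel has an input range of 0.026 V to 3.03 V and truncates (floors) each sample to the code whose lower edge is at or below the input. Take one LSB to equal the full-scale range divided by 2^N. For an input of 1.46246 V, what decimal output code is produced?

1958

Range = 3.03 − (0.026) = 3.004 V. LSB = 3.004 V / 2^12 ≈ 0.7334 mV.
code = ⌊(V_in − V_min)/LSB⌋ = ⌊(V_in − V_min) × 2^12 / range⌋
     = ⌊(1.46246 − (0.026)) × 4096 / 3.004⌋ = ⌊1.43646 × 4096/3.004⌋
     = ⌊1958.635⌋ = 1958.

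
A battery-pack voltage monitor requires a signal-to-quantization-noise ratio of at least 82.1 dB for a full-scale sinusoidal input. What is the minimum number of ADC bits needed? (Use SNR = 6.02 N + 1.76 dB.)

14 bits

6.02 N + 1.76 ≥ 82.1 gives N ≥ 13.346, so the minimum integer is 14.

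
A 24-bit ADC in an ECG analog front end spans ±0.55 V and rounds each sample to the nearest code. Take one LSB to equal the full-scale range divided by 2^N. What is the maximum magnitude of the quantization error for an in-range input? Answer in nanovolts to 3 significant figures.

Range = 0.55 − (-0.55) = 1.1 V.
Step size = 1.1/16777216 V = 65.565 nV.
Worst-case error for round-to-nearest is half an LSB: 32.8 nV.

32.8 nV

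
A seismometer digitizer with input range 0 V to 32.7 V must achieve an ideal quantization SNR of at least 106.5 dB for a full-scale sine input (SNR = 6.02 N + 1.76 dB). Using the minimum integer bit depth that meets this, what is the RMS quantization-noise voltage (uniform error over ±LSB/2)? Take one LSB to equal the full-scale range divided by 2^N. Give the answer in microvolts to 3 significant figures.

36.0 µV

V_FS = 32.7 V.
Required N = ⌈(106.5 − 1.76)/6.02⌉ = ⌈17.399⌉ = 18.
One LSB is 32.7 V / 262144 = 124.74 µV.
σ_q = LSB/√12 = 124.74 µV/3.4641 = 36.0 µV.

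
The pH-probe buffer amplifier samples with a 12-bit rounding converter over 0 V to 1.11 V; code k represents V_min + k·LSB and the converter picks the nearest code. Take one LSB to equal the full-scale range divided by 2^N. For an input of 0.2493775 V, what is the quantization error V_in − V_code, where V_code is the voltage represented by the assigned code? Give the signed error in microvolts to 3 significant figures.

V_FS = 1.11 V. LSB = 1.11 V / 2^12 ≈ 271.0 µV.
(V_in − V_min)/LSB = (0.2493775 − (0)) × 4096/1.11 = 920.2254 → nearest code k = 920.
V_code = V_min + k × range/2^12 = 0 + 920 × 1.11/4096 = 0.2493164063 V.
e = 0.2493775 − (0.2493164063) = +61.1 µV.

+61.1 µV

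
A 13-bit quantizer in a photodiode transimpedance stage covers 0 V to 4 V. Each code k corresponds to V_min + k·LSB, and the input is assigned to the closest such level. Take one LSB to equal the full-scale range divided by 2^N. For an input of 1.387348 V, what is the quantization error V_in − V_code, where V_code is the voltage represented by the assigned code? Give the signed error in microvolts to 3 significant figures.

+141 µV

Full-scale range = 4 V. LSB = 4 V / 2^13 ≈ 488.3 µV.
(1.387348 − (0)) / LSB = 1.387348 × 8192/4 = 2841.2887. Nearest integer: k = 2841.
Reconstructed level: 0 + 2841 × 4/8192 V = 1.387207031 V.
V_in − V_code = 1.387348 − (1.387207031) = +141 µV.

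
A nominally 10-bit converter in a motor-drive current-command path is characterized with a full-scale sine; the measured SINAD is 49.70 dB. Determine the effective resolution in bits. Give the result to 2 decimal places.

Inverting SNR = 6.02 N + 1.76: N_eff = (49.70 − 1.76)/6.02 = 7.9635.

7.96 bits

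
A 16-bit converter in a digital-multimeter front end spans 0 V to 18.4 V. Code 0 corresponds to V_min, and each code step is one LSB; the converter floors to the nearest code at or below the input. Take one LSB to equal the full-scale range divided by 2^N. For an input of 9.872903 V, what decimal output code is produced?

35164

V_FS = 18.4 V. LSB = 18.4 V / 2^16 ≈ 280.8 µV.
V_in − V_min = 9.872903 − (0) = 9.872903 V.
Divide by LSB: 9.872903 × 65536/18.4 = 35164.7049.
Truncating gives code 35164.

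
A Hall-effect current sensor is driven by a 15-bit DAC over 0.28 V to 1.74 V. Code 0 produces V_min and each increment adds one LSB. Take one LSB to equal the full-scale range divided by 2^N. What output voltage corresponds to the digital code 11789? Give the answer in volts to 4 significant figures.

0.8053 V

Full-scale range = 1.74 V − (0.28 V) = 1.46 V. LSB = 1.46 V / 2^15.
V_out = V_min + code × LSB = 0.28 V + 11789 × 1.46 V / 32768
      = 0.28 V + 0.525267 V = 0.805267 V.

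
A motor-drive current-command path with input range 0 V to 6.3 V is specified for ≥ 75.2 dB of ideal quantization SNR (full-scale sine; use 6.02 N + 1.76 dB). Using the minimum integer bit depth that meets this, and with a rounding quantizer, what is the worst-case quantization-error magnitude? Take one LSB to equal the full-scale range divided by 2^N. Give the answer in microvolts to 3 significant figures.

385 µV

Span = 6.3 V.
N ≥ (75.2 − 1.76)/6.02 = 12.199 → N_min = 13.
Step size = 6.3/8192 V = 0.76904 mV.
Half an LSB is 385 µV.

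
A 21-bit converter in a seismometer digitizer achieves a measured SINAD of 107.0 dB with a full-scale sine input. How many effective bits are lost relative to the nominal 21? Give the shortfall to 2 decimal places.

3.52 bits

N_eff = (107.0 − 1.76)/6.02 = 17.4817 bits.
21 − 17.4817 = 3.52 bits below nominal.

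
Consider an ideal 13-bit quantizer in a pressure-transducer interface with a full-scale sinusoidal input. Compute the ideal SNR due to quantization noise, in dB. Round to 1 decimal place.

SNR = 6.02·13 + 1.76 = 80.02 dB.

80.0 dB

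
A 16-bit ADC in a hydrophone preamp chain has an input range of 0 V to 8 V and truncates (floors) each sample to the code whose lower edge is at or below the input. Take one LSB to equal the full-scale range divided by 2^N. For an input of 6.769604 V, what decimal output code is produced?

Full-scale range = 8 V. LSB = 8 V / 2^16 ≈ 122.1 µV.
(V_in − V_min) × 2^16/range = (6.769604 − (0)) × 65536/8 = 55456.596.
Floor → code = 55456.

55456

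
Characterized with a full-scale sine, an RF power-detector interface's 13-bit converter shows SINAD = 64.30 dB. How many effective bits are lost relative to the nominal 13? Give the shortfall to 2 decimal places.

Effective bits = (64.30 − 1.76)/6.02 = 10.3887.
13 − 10.3887 = 2.61 bits below nominal.

2.61 bits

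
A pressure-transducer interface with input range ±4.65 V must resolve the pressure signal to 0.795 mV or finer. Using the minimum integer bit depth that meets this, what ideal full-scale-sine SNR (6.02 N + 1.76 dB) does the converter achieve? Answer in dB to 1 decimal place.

86.0 dB

Full-scale range = 4.65 V − (-4.65 V) = 9.3 V.
Need 2^N ≥ 9.3 V / 0.795 mV = 11700 → N_min = 14.
SNR = 6.02 × 14 + 1.76 = 86.04 dB.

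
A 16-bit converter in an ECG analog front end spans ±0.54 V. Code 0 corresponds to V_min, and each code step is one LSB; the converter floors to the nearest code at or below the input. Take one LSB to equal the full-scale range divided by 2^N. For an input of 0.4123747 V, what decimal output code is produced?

57791

Full-scale range = 0.54 V − (-0.54 V) = 1.08 V. LSB = 1.08 V / 2^16 ≈ 16.48 µV.
code = ⌊(V_in − V_min)/LSB⌋ = ⌊(V_in − V_min) × 2^16 / range⌋
     = ⌊(0.4123747 − (-0.54)) × 65536 / 1.08⌋ = ⌊0.9523747 × 65536/1.08⌋
     = ⌊57791.508⌋ = 57791.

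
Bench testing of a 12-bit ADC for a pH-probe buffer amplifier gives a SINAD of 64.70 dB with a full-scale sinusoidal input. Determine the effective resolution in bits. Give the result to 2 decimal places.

10.46 bits

Inverting SNR = 6.02 N + 1.76: N_eff = (64.70 − 1.76)/6.02 = 10.4551.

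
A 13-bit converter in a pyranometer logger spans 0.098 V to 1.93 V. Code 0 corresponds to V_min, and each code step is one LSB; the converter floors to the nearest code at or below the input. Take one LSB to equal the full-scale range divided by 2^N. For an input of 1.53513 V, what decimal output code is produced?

6426

Span: 1.93 V − (0.098 V) = 1.832 V. LSB = 1.832 V / 2^13 ≈ 223.6 µV.
V_in − V_min = 1.53513 − (0.098) = 1.43713 V.
Divide by LSB: 1.43713 × 8192/1.832 = 6426.2931.
Truncating gives code 6426.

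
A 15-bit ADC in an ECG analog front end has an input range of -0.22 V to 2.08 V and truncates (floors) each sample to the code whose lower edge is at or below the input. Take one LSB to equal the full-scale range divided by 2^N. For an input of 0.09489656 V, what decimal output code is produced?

4486

Full-scale range = 2.08 V − (-0.22 V) = 2.3 V. LSB = 2.3 V / 2^15 ≈ 70.19 µV.
(V_in − V_min) × 2^15/range = (0.09489656 − (-0.22)) × 32768/2.3 = 4486.318.
Floor → code = 4486.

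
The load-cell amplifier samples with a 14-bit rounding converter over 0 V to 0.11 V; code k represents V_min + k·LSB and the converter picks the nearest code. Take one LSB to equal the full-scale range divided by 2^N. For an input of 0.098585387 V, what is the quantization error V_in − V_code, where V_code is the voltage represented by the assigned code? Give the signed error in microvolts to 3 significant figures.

−1.04 µV

Full-scale range = 0.11 V. LSB = 0.11 V / 2^14 ≈ 6.714 µV.
Position in LSBs: (0.098585387 − (0)) × 16384/0.11 = 14683.8453; rounding gives k = 14684.
Reconstructed level: 0 + 14684 × 0.11/16384 V = 0.098586425781 V.
V_in − V_code = 0.098585387 − (0.098586425781) = −1.04 µV.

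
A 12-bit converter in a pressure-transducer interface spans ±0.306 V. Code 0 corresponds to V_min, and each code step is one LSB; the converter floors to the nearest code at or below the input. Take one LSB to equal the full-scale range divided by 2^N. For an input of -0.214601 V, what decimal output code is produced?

Span: 0.306 V − (-0.306 V) = 0.612 V. LSB = 0.612 V / 2^12 ≈ 149.4 µV.
V_in − V_min = -0.214601 − (-0.306) = 0.091399 V.
Divide by LSB: 0.091399 × 4096/0.612 = 611.7162.
Truncating gives code 611.

611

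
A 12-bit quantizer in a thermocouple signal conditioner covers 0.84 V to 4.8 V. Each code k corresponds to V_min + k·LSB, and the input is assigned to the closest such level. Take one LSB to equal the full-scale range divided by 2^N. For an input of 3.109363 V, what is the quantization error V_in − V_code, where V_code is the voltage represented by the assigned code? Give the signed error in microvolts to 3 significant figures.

+291 µV

The full-scale span is 4.8 − (0.84) = 3.96 V. LSB = 3.96 V / 2^12 ≈ 0.9668 mV.
Position in LSBs: (3.109363 − (0.84)) × 4096/3.96 = 2347.3007; rounding gives k = 2347.
V_code = V_min + k × range/2^12 = 0.84 + 2347 × 3.96/4096 = 3.109072266 V.
V_in − V_code = 3.109363 − (3.109072266) = +291 µV.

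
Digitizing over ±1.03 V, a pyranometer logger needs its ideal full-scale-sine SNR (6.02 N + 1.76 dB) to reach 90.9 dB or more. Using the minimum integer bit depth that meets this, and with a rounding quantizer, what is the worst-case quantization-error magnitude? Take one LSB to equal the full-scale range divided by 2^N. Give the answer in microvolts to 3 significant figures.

31.4 µV

The full-scale span is 1.03 − (-1.03) = 2.06 V.
6.02 N + 1.76 ≥ 90.9 gives N ≥ 14.807, so the minimum integer is 15.
LSB = 2.06 V / 2^15 = 62.866 µV.
|e|_max = LSB/2 = 31.4 µV.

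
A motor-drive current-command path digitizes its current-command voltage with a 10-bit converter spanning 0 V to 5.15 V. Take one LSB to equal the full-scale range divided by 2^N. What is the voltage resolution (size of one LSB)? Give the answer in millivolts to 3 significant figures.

5.03 mV

Range is 5.15 V.
Number of codes = 2^10 = 1024.
LSB = 5.15 V / 2^10 = 5.03 mV.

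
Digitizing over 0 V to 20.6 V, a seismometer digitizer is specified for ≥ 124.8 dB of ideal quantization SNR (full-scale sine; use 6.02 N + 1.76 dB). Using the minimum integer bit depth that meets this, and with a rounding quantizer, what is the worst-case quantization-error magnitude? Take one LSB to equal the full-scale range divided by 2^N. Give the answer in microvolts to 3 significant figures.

4.91 µV

V_FS = 20.6 V.
6.02 N + 1.76 ≥ 124.8 gives N ≥ 20.439, so the minimum integer is 21.
LSB = 20.6 V ÷ 2^21 = 20.6/2097152 V = 9.8228 µV.
Max error for round-to-nearest is LSB/2 = 4.91 µV.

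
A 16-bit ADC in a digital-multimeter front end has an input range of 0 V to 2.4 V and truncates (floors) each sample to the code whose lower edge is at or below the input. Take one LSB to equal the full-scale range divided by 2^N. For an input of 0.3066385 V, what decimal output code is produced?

V_FS = 2.4 V. LSB = 2.4 V / 2^16 ≈ 36.62 µV.
(V_in − V_min) × 2^16/range = (0.3066385 − (0)) × 65536/2.4 = 8373.275.
Floor → code = 8373.

8373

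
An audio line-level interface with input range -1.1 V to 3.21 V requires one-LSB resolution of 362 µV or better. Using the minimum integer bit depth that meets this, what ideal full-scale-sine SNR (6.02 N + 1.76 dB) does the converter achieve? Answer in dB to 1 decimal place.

Span: 3.21 V − (-1.1 V) = 4.31 V.
Required number of levels: 4.31/362 µV = 11906; smallest N with 2^N ≥ that is 14.
Ideal SNR at N = 14: 6.02·14 + 1.76 = 86.0 dB.

86.0 dB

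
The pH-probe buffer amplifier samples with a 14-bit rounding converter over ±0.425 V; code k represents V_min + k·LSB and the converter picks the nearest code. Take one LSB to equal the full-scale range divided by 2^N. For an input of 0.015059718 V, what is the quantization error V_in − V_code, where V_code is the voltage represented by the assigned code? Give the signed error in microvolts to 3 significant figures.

Span: 0.425 V − (-0.425 V) = 0.85 V. LSB = 0.85 V / 2^14 ≈ 51.88 µV.
(V_in − V_min)/LSB = (0.015059718 − (-0.425)) × 16384/0.85 = 8482.2805 → nearest code k = 8482.
Reconstructed level: -0.425 + 8482 × 0.85/16384 V = 0.015045166016 V.
e = 0.015059718 − (0.015045166016) = +14.6 µV.

+14.6 µV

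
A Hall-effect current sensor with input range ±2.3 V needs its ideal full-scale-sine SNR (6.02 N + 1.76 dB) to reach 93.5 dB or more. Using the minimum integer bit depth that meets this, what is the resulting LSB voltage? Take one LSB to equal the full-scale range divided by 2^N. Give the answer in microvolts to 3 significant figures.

The full-scale span is 2.3 − (-2.3) = 4.6 V.
N ≥ (93.5 − 1.76)/6.02 = 15.239 → N_min = 16.
Step size = 4.6/65536 V = 70.2 µV.

70.2 µV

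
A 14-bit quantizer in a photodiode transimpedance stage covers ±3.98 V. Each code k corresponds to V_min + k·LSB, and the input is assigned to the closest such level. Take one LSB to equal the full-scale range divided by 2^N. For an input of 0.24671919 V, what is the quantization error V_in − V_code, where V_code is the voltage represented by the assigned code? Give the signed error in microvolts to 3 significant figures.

−87.5 µV

Span: 3.98 V − (-3.98 V) = 7.96 V. LSB = 7.96 V / 2^14 ≈ 485.8 µV.
Position in LSBs: (0.24671919 − (-3.98)) × 16384/7.96 = 8699.8200; rounding gives k = 8700.
V_code = V_min + k × range/2^14 = -3.98 + 8700 × 7.96/16384 = 0.24680664063 V.
Error = V_in − V_code = 0.24671919 − (0.24680664063) = −87.5 µV.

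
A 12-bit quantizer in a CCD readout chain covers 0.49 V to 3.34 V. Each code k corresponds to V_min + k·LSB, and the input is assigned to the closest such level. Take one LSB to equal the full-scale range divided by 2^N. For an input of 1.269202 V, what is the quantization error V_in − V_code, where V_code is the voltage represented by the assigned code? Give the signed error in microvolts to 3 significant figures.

The full-scale span is 3.34 − (0.49) = 2.85 V. LSB = 2.85 V / 2^12 ≈ 0.6958 mV.
Position in LSBs: (1.269202 − (0.49)) × 4096/2.85 = 1119.8636; rounding gives k = 1120.
Reconstructed level: 0.49 + 1120 × 2.85/4096 V = 1.269296875 V.
V_in − V_code = 1.269202 − (1.269296875) = −94.9 µV.

−94.9 µV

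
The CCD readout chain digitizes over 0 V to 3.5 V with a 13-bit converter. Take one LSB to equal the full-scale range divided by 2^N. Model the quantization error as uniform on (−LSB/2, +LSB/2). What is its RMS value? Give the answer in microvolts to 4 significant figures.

123.3 µV

V_FS = 3.5 V.
LSB = 3.5 V / 2^13 = 427.246 µV.
σ_q = LSB/√12 = 427.246 µV/3.4641 = 123.3 µV.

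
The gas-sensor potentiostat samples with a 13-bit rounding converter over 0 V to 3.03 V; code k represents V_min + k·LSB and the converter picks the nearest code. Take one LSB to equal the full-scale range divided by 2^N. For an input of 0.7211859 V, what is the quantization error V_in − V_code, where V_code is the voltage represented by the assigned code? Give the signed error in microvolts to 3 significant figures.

−66.5 µV

Full-scale range = 3.03 V. LSB = 3.03 V / 2^13 ≈ 369.9 µV.
Position in LSBs: (0.7211859 − (0)) × 8192/3.03 = 1949.8201; rounding gives k = 1950.
V_code = V_min + k × range/2^13 = 0 + 1950 × 3.03/8192 = 0.7212524414 V.
e = 0.7211859 − (0.7212524414) = −66.5 µV.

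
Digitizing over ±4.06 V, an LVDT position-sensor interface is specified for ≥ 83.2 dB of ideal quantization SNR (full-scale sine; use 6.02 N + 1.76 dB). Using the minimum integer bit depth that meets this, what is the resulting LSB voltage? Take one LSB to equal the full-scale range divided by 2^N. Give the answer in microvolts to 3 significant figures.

496 µV

The full-scale span is 4.06 − (-4.06) = 8.12 V.
N ≥ (83.2 − 1.76)/6.02 = 13.528 → N_min = 14.
Step size = 8.12/16384 V = 496 µV.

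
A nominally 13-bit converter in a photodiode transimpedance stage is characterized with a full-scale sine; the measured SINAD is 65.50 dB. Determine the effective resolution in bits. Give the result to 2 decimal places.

10.59 bits

ENOB = (65.50 − 1.76)/6.02 = 10.5880 bits.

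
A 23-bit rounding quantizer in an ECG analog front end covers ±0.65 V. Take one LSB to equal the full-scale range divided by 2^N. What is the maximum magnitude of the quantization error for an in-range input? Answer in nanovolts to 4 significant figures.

The full-scale span is 0.65 − (-0.65) = 1.3 V.
One LSB is 1.3 V / 8388608 = 154.972 nV.
|e|_max = LSB/2 = 77.49 nV.

77.49 nV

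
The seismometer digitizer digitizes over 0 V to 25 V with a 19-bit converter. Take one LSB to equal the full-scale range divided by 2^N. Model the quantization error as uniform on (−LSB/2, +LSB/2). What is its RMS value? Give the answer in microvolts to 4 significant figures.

13.77 µV

Range is 25 V.
LSB = 25 V / 2^19 = 47.6837 µV.
RMS of a uniform error over width LSB is LSB/√12 = 13.77 µV.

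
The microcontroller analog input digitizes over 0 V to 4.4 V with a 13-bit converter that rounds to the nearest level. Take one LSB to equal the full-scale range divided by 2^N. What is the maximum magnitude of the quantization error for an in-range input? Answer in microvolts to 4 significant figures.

268.6 µV

Span = 4.4 V.
LSB = 4.4 V / 2^13 = 0.537109 mV.
A rounding quantizer has |error| ≤ LSB/2 = 268.6 µV.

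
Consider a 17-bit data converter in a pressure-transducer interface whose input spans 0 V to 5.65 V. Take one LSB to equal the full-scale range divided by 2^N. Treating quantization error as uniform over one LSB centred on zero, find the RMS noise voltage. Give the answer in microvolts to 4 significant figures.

12.44 µV

Full-scale range = 5.65 V.
Step size = 5.65/131072 V = 43.1061 µV.
RMS of a uniform error over width LSB is LSB/√12 = 12.44 µV.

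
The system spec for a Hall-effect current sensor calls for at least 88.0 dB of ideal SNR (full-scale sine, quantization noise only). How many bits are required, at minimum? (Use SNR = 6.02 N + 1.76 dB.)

Required N = ⌈(88.0 − 1.76)/6.02⌉ = ⌈14.326⌉ = 15.

15 bits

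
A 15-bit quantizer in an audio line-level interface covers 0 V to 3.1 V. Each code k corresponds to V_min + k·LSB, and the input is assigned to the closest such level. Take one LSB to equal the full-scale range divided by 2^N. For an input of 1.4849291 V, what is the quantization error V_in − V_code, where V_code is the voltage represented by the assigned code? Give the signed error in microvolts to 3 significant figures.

Span = 3.1 V. LSB = 3.1 V / 2^15 ≈ 94.60 µV.
Position in LSBs: (1.4849291 − (0)) × 32768/3.1 = 15696.1796; rounding gives k = 15696.
Reconstructed level: 0 + 15696 × 3.1/32768 V = 1.4849121094 V.
V_in − V_code = 1.4849291 − (1.4849121094) = +17.0 µV.

+17.0 µV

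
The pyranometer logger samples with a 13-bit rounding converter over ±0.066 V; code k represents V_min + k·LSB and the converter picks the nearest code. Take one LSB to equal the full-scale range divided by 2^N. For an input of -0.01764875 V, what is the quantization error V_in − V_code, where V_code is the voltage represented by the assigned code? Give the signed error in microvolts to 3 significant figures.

Span: 0.066 V − (-0.066 V) = 0.132 V. LSB = 0.132 V / 2^13 ≈ 16.11 µV.
(V_in − V_min)/LSB = (-0.01764875 − (-0.066)) × 8192/0.132 = 3000.7079 → nearest code k = 3001.
V_code = V_min + k × range/2^13 = -0.066 + 3001 × 0.132/8192 = -0.01764404297 V.
Error = V_in − V_code = -0.01764875 − (-0.01764404297) = −4.71 µV.

−4.71 µV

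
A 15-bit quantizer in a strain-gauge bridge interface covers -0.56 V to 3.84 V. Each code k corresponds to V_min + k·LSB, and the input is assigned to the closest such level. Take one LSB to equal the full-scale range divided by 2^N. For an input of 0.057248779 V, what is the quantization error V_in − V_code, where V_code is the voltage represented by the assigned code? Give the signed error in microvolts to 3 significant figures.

−24.2 µV

Span: 3.84 V − (-0.56 V) = 4.4 V. LSB = 4.4 V / 2^15 ≈ 134.3 µV.
(V_in − V_min)/LSB = (0.057248779 − (-0.56)) × 32768/4.4 = 4596.8200 → nearest code k = 4597.
Reconstructed level: -0.56 + 4597 × 4.4/32768 V = 0.057272949219 V.
V_in − V_code = 0.057248779 − (0.057272949219) = −24.2 µV.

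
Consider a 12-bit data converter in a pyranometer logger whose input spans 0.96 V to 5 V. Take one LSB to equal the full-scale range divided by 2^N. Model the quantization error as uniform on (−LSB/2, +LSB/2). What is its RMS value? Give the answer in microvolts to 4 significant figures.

The full-scale span is 5 − (0.96) = 4.04 V.
One LSB is 4.04 V / 4096 = 0.986328 mV.
σ_q = LSB/√12 = 0.986328 mV/3.4641 = 284.7 µV.

284.7 µV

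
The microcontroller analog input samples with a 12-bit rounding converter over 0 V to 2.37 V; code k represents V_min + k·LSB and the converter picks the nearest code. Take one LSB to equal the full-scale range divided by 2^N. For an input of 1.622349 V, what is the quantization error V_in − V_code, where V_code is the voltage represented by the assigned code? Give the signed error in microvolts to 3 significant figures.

Full-scale range = 2.37 V. LSB = 2.37 V / 2^12 ≈ 0.5786 mV.
(1.622349 − (0)) / LSB = 1.622349 × 4096/2.37 = 2803.8572. Nearest integer: k = 2804.
Reconstructed level: 0 + 2804 × 2.37/4096 V = 1.622431641 V.
e = 1.622349 − (1.622431641) = −82.6 µV.

−82.6 µV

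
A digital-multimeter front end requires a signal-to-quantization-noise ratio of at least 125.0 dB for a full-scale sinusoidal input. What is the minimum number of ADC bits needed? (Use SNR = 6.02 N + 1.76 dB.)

Required N = ⌈(125.0 − 1.76)/6.02⌉ = ⌈20.472⌉ = 21.

21 bits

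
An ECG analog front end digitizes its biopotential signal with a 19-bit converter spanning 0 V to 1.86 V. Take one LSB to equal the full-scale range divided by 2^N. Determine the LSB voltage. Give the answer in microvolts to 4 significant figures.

Span = 1.86 V.
2^19 = 524288 levels.
One LSB is 1.86 V / 524288 = 3.548 µV.

3.548 µV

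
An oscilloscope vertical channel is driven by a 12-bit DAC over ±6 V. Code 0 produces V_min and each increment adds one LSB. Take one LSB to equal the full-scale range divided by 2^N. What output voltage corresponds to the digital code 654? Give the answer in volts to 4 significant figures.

Span: 6 V − (-6 V) = 12 V. LSB = 12 V / 2^12.
V_out = V_min + code × LSB = -6 V + 654 × 12 V / 4096
      = -6 + 1.91602 = -4.08398 V.

-4.084 V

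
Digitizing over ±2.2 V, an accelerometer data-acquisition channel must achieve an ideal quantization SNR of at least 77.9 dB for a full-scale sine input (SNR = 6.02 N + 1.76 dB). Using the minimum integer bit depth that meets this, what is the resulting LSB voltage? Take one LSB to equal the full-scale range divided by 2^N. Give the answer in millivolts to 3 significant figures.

0.537 mV

Span: 2.2 V − (-2.2 V) = 4.4 V.
6.02 N + 1.76 ≥ 77.9 gives N ≥ 12.648, so the minimum integer is 13.
LSB = 4.4 V ÷ 2^13 = 4.4/8192 V = 0.537 mV.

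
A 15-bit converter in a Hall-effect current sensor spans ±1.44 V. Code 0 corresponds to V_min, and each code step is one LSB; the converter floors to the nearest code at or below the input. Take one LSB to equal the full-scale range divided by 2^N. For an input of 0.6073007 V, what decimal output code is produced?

The full-scale span is 1.44 − (-1.44) = 2.88 V. LSB = 2.88 V / 2^15 ≈ 87.89 µV.
code = ⌊(V_in − V_min)/LSB⌋ = ⌊(V_in − V_min) × 2^15 / range⌋
     = ⌊(0.6073007 − (-1.44)) × 32768 / 2.88⌋ = ⌊2.0473007 × 32768/2.88⌋
     = ⌊23293.732⌋ = 23293.

23293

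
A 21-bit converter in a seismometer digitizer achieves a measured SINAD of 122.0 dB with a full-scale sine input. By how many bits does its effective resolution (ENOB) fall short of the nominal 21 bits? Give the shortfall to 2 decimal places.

ENOB = (SINAD − 1.76)/6.02 = (122.0 − 1.76)/6.02 = 19.9734 bits.
Shortfall = 21 − 19.9734 = 1.0266 bits.

1.03 bits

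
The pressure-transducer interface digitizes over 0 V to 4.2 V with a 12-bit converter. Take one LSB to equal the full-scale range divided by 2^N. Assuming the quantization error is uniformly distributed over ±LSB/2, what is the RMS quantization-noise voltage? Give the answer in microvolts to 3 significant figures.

Range is 4.2 V.
LSB = 4.2 V / 2^12 = 1.0254 mV.
RMS of a uniform error over width LSB is LSB/√12 = 296 µV.

296 µV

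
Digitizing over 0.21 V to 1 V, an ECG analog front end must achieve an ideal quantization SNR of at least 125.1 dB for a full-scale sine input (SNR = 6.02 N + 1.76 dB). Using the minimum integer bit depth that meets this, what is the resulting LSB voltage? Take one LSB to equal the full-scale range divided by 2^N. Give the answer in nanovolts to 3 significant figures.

377 nV

Span: 1 V − (0.21 V) = 0.79 V.
N ≥ (125.1 − 1.76)/6.02 = 20.488 → N_min = 21.
One LSB is 0.79 V / 2097152 = 377 nV.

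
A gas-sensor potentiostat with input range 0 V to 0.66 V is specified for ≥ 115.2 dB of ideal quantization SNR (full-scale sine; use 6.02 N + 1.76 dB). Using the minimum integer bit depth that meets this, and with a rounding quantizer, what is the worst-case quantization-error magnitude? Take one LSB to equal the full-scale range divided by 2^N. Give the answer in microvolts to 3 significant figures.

Span = 0.66 V.
6.02 N + 1.76 ≥ 115.2 gives N ≥ 18.844, so the minimum integer is 19.
Step size = 0.66/524288 V = 1.2589 µV.
Half an LSB is 0.629 µV.

0.629 µV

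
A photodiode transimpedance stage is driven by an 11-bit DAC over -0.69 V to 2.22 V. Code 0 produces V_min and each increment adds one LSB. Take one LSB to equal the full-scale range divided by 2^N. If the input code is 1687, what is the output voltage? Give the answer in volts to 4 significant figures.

Full-scale range = 2.22 V − (-0.69 V) = 2.91 V. LSB = 2.91 V / 2^11.
V_out = V_min + code × LSB = -0.69 V + 1687 × 2.91 V / 2048
      = -0.69 V + 2.39706 V = 1.70706 V.

1.707 V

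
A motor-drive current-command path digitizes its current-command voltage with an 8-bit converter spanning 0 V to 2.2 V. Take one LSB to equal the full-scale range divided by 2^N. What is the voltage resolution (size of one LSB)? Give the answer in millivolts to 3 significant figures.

Span = 2.2 V.
2^8 = 256 levels.
LSB = 2.2 V ÷ 2^8 = 2.2/256 V = 8.59 mV.

8.59 mV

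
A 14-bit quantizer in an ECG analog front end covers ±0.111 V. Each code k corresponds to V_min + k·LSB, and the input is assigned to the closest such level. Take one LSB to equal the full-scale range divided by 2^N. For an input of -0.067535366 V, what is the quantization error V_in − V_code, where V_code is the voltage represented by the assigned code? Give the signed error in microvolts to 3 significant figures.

Span: 0.111 V − (-0.111 V) = 0.222 V. LSB = 0.222 V / 2^14 ≈ 13.55 µV.
(-0.067535366 − (-0.111)) / LSB = 0.043464634 × 16384/0.222 = 3207.7683. Nearest integer: k = 3208.
Reconstructed level: -0.111 + 3208 × 0.222/16384 V = -0.067532226563 V.
e = -0.067535366 − (-0.067532226563) = −3.14 µV.

−3.14 µV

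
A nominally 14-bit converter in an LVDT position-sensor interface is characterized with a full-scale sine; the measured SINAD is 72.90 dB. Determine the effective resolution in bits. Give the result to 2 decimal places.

11.82 bits

(72.90 − 1.76) / 6.02 = 71.14/6.02 = 11.8173 effective bits.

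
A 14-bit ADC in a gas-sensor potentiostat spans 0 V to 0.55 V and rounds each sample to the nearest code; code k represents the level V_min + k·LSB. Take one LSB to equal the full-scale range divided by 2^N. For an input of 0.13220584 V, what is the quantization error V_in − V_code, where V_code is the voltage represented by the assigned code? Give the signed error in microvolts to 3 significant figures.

Span = 0.55 V. LSB = 0.55 V / 2^14 ≈ 33.57 µV.
Position in LSBs: (0.13220584 − (0)) × 16384/0.55 = 3938.2918; rounding gives k = 3938.
Reconstructed level: 0 + 3938 × 0.55/16384 V = 0.13219604492 V.
Error = V_in − V_code = 0.13220584 − (0.13219604492) = +9.80 µV.

+9.80 µV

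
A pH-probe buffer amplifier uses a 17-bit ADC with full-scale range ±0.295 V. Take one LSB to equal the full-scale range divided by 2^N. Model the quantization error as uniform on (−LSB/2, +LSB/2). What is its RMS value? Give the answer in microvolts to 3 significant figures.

1.30 µV

Span: 0.295 V − (-0.295 V) = 0.59 V.
LSB = 0.59 V / 2^17 = 4.5013 µV.
RMS of a uniform error over width LSB is LSB/√12 = 1.30 µV.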